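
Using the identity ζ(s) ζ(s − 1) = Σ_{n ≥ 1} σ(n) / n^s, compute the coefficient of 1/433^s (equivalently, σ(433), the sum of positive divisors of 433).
σ(433) = 434

In the product (Σ m^0/m^s)(Σ k / k^s) = Σ (Σ_{d | n} d) / n^s, the coefficient of 1/n^s is σ(n) = Σ_{d | n} d. For n = 433, divisors are [1, 433]; summing: σ(433) = 434.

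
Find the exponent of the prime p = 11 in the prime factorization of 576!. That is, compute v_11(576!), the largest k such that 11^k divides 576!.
v_11(576!) = 56

Legendre's formula: v_p(n!) = Σ_{k ≥ 1} ⌊n / p^k⌋. For p = 11, n = 576, the terms are:
  ⌊576/11^1⌋ = ⌊576/11⌋ = 52
  ⌊576/11^2⌋ = ⌊576/121⌋ = 4
(the next term ⌊576/11^3⌋ = 0, terminating the sum). Summing: v_11(576!) = 52 + 4 = 56.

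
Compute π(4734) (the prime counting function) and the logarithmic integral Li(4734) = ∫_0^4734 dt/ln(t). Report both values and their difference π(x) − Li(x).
π(4734) = 639;  Li(4734) ≈ 652.95;  π(x) − Li(x) ≈ -13.95.

Direct count of primes ≤ 4734 gives π(4734) = 639. Numerical evaluation of the logarithmic integral gives Li(4734) ≈ 652.95. The difference π(x) − Li(x) ≈ -13.95 is typically negative for small/moderate x (Li(x) overestimates), though Littlewood's theorem shows this sign changes infinitely often.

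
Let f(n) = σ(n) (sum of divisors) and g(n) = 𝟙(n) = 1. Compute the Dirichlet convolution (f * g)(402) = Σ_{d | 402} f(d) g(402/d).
(σ * 𝟙)(402) = 1380

Divisors of 402: [1, 2, 3, 6, 67, 134, 201, 402]. For each d | 402:
  d = 1: σ(1) · 𝟙(402/1) = 1 · 1 = 1
  d = 2: σ(2) · 𝟙(402/2) = 3 · 1 = 3
  d = 3: σ(3) · 𝟙(402/3) = 4 · 1 = 4
  d = 6: σ(6) · 𝟙(402/6) = 12 · 1 = 12
  d = 67: σ(67) · 𝟙(402/67) = 68 · 1 = 68
  d = 134: σ(134) · 𝟙(402/134) = 204 · 1 = 204
  d = 201: σ(201) · 𝟙(402/201) = 272 · 1 = 272
  d = 402: σ(402) · 𝟙(402/402) = 816 · 1 = 816
Summing: (σ * 𝟙)(402) = 1 + 3 + 4 + 12 + 68 + 204 + 272 + 816 = 1380.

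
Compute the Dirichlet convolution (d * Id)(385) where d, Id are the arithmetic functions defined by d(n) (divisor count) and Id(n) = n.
(d * Id)(385) = 819

Divisors of 385: [1, 5, 7, 11, 35, 55, 77, 385]. For each d | 385:
  d = 1: d(1) · Id(385/1) = 1 · 385 = 385
  d = 5: d(5) · Id(385/5) = 2 · 77 = 154
  d = 7: d(7) · Id(385/7) = 2 · 55 = 110
  d = 11: d(11) · Id(385/11) = 2 · 35 = 70
  d = 35: d(35) · Id(385/35) = 4 · 11 = 44
  d = 55: d(55) · Id(385/55) = 4 · 7 = 28
  d = 77: d(77) · Id(385/77) = 4 · 5 = 20
  d = 385: d(385) · Id(385/385) = 8 · 1 = 8
Summing: (d * Id)(385) = 385 + 154 + 110 + 70 + 44 + 28 + 20 + 8 = 819.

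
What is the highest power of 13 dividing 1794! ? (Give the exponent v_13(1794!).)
v_13(1794!) = 148

Legendre's formula: v_p(n!) = Σ_{k ≥ 1} ⌊n / p^k⌋. For p = 13, n = 1794, the terms are:
  ⌊1794/13^1⌋ = ⌊1794/13⌋ = 138
  ⌊1794/13^2⌋ = ⌊1794/169⌋ = 10
(the next term ⌊1794/13^3⌋ = 0, terminating the sum). Summing: v_13(1794!) = 138 + 10 = 148.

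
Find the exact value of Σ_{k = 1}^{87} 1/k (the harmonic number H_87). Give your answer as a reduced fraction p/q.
H_87 = 3706795349055853229324900260857622319/734184632222154704090370027645633600

Direct summation: H_87 = 1 + 1/2 + ... + 1/87. The least common denominator is lcm(1, ..., 87) = 8076030954443701744994070304101969600; over this denominator the numerator is 8076030954443701744994070304101969600 + 4038015477221850872497035152050984800 + 2692010318147900581664690101367323200 + 2019007738610925436248517576025492400 + 1615206190888740348998814060820393920 + 1346005159073950290832345050683661600 + 1153718707777671677856295757728852800 + 1009503869305462718124258788012746200 + 897336772715966860554896700455774400 + 807603095444370174499407030410196960 + 734184632222154704090370027645633600 + 673002579536975145416172525341830800 + 621233150341823211153390023392459200 + 576859353888835838928147878864426400 + 538402063629580116332938020273464640 + 504751934652731359062129394006373100 + 475060644379041279117298253182468800 + 448668386357983430277448350227887200 + 425054260760194828683898437057998400 + 403801547722185087249703515205098480 + 384572902592557225952098585909617600 + 367092316111077352045185013822816800 + 351131780627987032391046534960955200 + 336501289768487572708086262670915400 + 323041238177748069799762812164078784 + 310616575170911605576695011696229600 + 299112257571988953518298900151924800 + 288429676944417919464073939432213200 + 278483826015300060172209320831102400 + 269201031814790058166469010136732320 + 260517127562700056290131300132321600 + 252375967326365679531064697003186550 + 244728210740718234696790009215211200 + 237530322189520639558649126591234400 + 230743741555534335571259151545770560 + 224334193178991715138724175113943600 + 218271106876856803918758656867620800 + 212527130380097414341949218528999200 + 207077716780607737051130007797486400 + 201900773861092543624851757602549240 + 196976364742529310853513909856145600 + 192286451296278612976049292954808800 + 187814673359155854534745821025627200 + 183546158055538676022592506911408400 + 179467354543193372110979340091154880 + 175565890313993516195523267480477600 + 171830445839227696702001495831956800 + 168250644884243786354043131335457700 + 164816958253953096836613679675550400 + 161520619088874034899881406082039392 + 158353548126347093039099417727489600 + 155308287585455802788347505848114800 + 152377942536673617830076798190603200 + 149556128785994476759149450075962400 + 146836926444430940818074005529126720 + 144214838472208959732036969716106600 + 141684753586731609561299479019332800 + 139241913007650030086104660415551200 + 136881880583791554999899496679694400 + 134600515907395029083234505068366160 + 132393950072847569590066726296753600 + 130258563781350028145065650066160800 + 128190967530852408650699528636539200 + 126187983663182839765532348501593275 + 124246630068364642230678004678491840 + 122364105370359117348395004607605600 + 120537775439458234999911497076148800 + 118765161094760319779324563295617200 + 117043926875995677463682178320318400 + 115371870777767167785629575772885280 + 113746914851319742887240426818337600 + 112167096589495857569362087556971800 + 110630561019776736232795483617835200 + 109135553438428401959379328433810400 + 107680412725916023266587604054692928 + 106263565190048707170974609264499600 + 104883518888879243441481432520804800 + 103538858390303868525565003898743200 + 102228239929667110696127472203822400 + 100950386930546271812425878801274620 + 99704085857329651172766300050641600 + 98488182371264655426756954928072800 + 97301577764381948734868316916891200 + 96143225648139306488024646477404400 + 95012128875808255823459650636493760 + 93907336679577927267372910512813600 + 92827942005100020057403106943700800 = 40774748839614385522573902869433845509, so H_87 = 40774748839614385522573902869433845509/8076030954443701744994070304101969600; reducing by gcd(40774748839614385522573902869433845509, 8076030954443701744994070304101969600) = 11 gives 3706795349055853229324900260857622319/734184632222154704090370027645633600 ≈ 5.04886. (The PNT-adjacent estimate ln(87) + γ ≈ 5.04312 matches within O(1/n).)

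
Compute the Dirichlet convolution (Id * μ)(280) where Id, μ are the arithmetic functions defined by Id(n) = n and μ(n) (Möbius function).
(Id * μ)(280) = 96

Divisors of 280: [1, 2, 4, 5, 7, 8, 10, 14, 20, 28, 35, 40, 56, 70, 140, 280]. For each d | 280:
  d = 1: Id(1) · μ(280/1) = 1 · 0 = 0
  d = 2: Id(2) · μ(280/2) = 2 · 0 = 0
  d = 4: Id(4) · μ(280/4) = 4 · -1 = -4
  d = 5: Id(5) · μ(280/5) = 5 · 0 = 0
  d = 7: Id(7) · μ(280/7) = 7 · 0 = 0
  d = 8: Id(8) · μ(280/8) = 8 · 1 = 8
  d = 10: Id(10) · μ(280/10) = 10 · 0 = 0
  d = 14: Id(14) · μ(280/14) = 14 · 0 = 0
  d = 20: Id(20) · μ(280/20) = 20 · 1 = 20
  d = 28: Id(28) · μ(280/28) = 28 · 1 = 28
  d = 35: Id(35) · μ(280/35) = 35 · 0 = 0
  d = 40: Id(40) · μ(280/40) = 40 · -1 = -40
  d = 56: Id(56) · μ(280/56) = 56 · -1 = -56
  d = 70: Id(70) · μ(280/70) = 70 · 0 = 0
  d = 140: Id(140) · μ(280/140) = 140 · -1 = -140
  d = 280: Id(280) · μ(280/280) = 280 · 1 = 280
Summing: (Id * μ)(280) = 0 + 0 + -4 + 0 + 0 + 8 + 0 + 0 + 20 + 28 + 0 + -40 + -56 + 0 + -140 + 280 = 96.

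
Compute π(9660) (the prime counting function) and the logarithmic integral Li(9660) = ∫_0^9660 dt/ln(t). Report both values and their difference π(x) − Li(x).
π(9660) = 1192;  Li(9660) ≈ 1209.15;  π(x) − Li(x) ≈ -17.15.

Direct count of primes ≤ 9660 gives π(9660) = 1192. Numerical evaluation of the logarithmic integral gives Li(9660) ≈ 1209.15. The difference π(x) − Li(x) ≈ -17.15 is typically negative for small/moderate x (Li(x) overestimates), though Littlewood's theorem shows this sign changes infinitely often.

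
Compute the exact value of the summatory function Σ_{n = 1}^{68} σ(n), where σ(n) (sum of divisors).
Σ_{n ≤ 68} σ(n) = 3825

Compute σ(n) for each 1 ≤ n ≤ 68: σ(1) = 1, σ(2) = 3, σ(3) = 4, σ(4) = 7, σ(5) = 6, σ(6) = 12, σ(7) = 8, σ(8) = 15, σ(9) = 13, σ(10) = 18, σ(11) = 12, σ(12) = 28, σ(13) = 14, σ(14) = 24, σ(15) = 24, σ(16) = 31, σ(17) = 18, σ(18) = 39, σ(19) = 20, σ(20) = 42, σ(21) = 32, σ(22) = 36, σ(23) = 24, σ(24) = 60, σ(25) = 31, σ(26) = 42, σ(27) = 40, σ(28) = 56, σ(29) = 30, σ(30) = 72, σ(31) = 32, σ(32) = 63, σ(33) = 48, σ(34) = 54, σ(35) = 48, σ(36) = 91, σ(37) = 38, σ(38) = 60, σ(39) = 56, σ(40) = 90, σ(41) = 42, σ(42) = 96, σ(43) = 44, σ(44) = 84, σ(45) = 78, σ(46) = 72, σ(47) = 48, σ(48) = 124, σ(49) = 57, σ(50) = 93, σ(51) = 72, σ(52) = 98, σ(53) = 54, σ(54) = 120, σ(55) = 72, σ(56) = 120, σ(57) = 80, σ(58) = 90, σ(59) = 60, σ(60) = 168, σ(61) = 62, σ(62) = 96, σ(63) = 104, σ(64) = 127, σ(65) = 84, σ(66) = 144, σ(67) = 68, σ(68) = 126. Summing all 68 values: 3825. (Average order: Σ_{n ≤ x} σ(n) ~ (π²/12) x². For x = 68, (π²/12)·68² ≈ 3803.09.)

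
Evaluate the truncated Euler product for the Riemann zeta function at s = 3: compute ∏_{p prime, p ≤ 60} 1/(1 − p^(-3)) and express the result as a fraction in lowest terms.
∏ = 115000146464778681614198126342037237932886401/95672294696528702067767313816624165235458048

The primes p ≤ 60 are [2, 3, 5, 7, 11, 13, 17, 19, 23, 29, 31, 37, 41, 43, 47, 53, 59]. For each prime, (1 − 1/p^3)^(-1) = p^3 / (p^3 − 1). The product is (1 − 1/2^3)^(-1), (1 − 1/3^3)^(-1), (1 − 1/5^3)^(-1), (1 − 1/7^3)^(-1), (1 − 1/11^3)^(-1), (1 − 1/13^3)^(-1), (1 − 1/17^3)^(-1), (1 − 1/19^3)^(-1), (1 − 1/23^3)^(-1), (1 − 1/29^3)^(-1), (1 − 1/31^3)^(-1), (1 − 1/37^3)^(-1), (1 − 1/41^3)^(-1), (1 − 1/43^3)^(-1), (1 − 1/47^3)^(-1), (1 − 1/53^3)^(-1), (1 − 1/59^3)^(-1) = ∏ p^3 / (p^3 − 1) = 115000146464778681614198126342037237932886401/95672294696528702067767313816624165235458048.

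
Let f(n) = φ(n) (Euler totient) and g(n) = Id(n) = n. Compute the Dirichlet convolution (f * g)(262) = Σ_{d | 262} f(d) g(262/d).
(φ * Id)(262) = 783

Divisors of 262: [1, 2, 131, 262]. For each d | 262:
  d = 1: φ(1) · Id(262/1) = 1 · 262 = 262
  d = 2: φ(2) · Id(262/2) = 1 · 131 = 131
  d = 131: φ(131) · Id(262/131) = 130 · 2 = 260
  d = 262: φ(262) · Id(262/262) = 130 · 1 = 130
Summing: (φ * Id)(262) = 262 + 131 + 260 + 130 = 783.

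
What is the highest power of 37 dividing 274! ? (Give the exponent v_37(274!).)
v_37(274!) = 7

Legendre's formula: v_p(n!) = Σ_{k ≥ 1} ⌊n / p^k⌋. For p = 37, n = 274, the terms are:
  ⌊274/37^1⌋ = ⌊274/37⌋ = 7
(the next term ⌊274/37^2⌋ = 0, terminating the sum). Summing: v_37(274!) = 7 = 7.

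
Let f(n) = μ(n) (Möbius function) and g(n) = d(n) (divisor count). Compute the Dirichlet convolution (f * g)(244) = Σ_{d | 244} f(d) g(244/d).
(μ * d)(244) = 1

Divisors of 244: [1, 2, 4, 61, 122, 244]. For each d | 244:
  d = 1: μ(1) · d(244/1) = 1 · 6 = 6
  d = 2: μ(2) · d(244/2) = -1 · 4 = -4
  d = 4: μ(4) · d(244/4) = 0 · 2 = 0
  d = 61: μ(61) · d(244/61) = -1 · 3 = -3
  d = 122: μ(122) · d(244/122) = 1 · 2 = 2
  d = 244: μ(244) · d(244/244) = 0 · 1 = 0
Summing: (μ * d)(244) = 6 + -4 + 0 + -3 + 2 + 0 = 1.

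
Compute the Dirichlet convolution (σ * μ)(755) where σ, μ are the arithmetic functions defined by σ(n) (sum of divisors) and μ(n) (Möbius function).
(σ * μ)(755) = 755

Divisors of 755: [1, 5, 151, 755]. For each d | 755:
  d = 1: σ(1) · μ(755/1) = 1 · 1 = 1
  d = 5: σ(5) · μ(755/5) = 6 · -1 = -6
  d = 151: σ(151) · μ(755/151) = 152 · -1 = -152
  d = 755: σ(755) · μ(755/755) = 912 · 1 = 912
Summing: (σ * μ)(755) = 1 + -6 + -152 + 912 = 755.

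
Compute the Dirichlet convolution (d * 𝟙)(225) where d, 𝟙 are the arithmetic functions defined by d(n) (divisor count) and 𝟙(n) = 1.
(d * 𝟙)(225) = 36

Divisors of 225: [1, 3, 5, 9, 15, 25, 45, 75, 225]. For each d | 225:
  d = 1: d(1) · 𝟙(225/1) = 1 · 1 = 1
  d = 3: d(3) · 𝟙(225/3) = 2 · 1 = 2
  d = 5: d(5) · 𝟙(225/5) = 2 · 1 = 2
  d = 9: d(9) · 𝟙(225/9) = 3 · 1 = 3
  d = 15: d(15) · 𝟙(225/15) = 4 · 1 = 4
  d = 25: d(25) · 𝟙(225/25) = 3 · 1 = 3
  d = 45: d(45) · 𝟙(225/45) = 6 · 1 = 6
  d = 75: d(75) · 𝟙(225/75) = 6 · 1 = 6
  d = 225: d(225) · 𝟙(225/225) = 9 · 1 = 9
Summing: (d * 𝟙)(225) = 1 + 2 + 2 + 3 + 4 + 3 + 6 + 6 + 9 = 36.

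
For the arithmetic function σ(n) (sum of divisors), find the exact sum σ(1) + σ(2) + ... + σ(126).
Σ_{n ≤ 126} σ(n) = 13152

Compute σ(n) for each 1 ≤ n ≤ 126: σ(1) = 1, σ(2) = 3, σ(3) = 4, σ(4) = 7, σ(5) = 6, σ(6) = 12, σ(7) = 8, σ(8) = 15, σ(9) = 13, σ(10) = 18, σ(11) = 12, σ(12) = 28, σ(13) = 14, σ(14) = 24, σ(15) = 24, σ(16) = 31, σ(17) = 18, σ(18) = 39, σ(19) = 20, σ(20) = 42, σ(21) = 32, σ(22) = 36, σ(23) = 24, σ(24) = 60, σ(25) = 31, σ(26) = 42, σ(27) = 40, σ(28) = 56, σ(29) = 30, σ(30) = 72, σ(31) = 32, σ(32) = 63, σ(33) = 48, σ(34) = 54, σ(35) = 48, σ(36) = 91, σ(37) = 38, σ(38) = 60, σ(39) = 56, σ(40) = 90, σ(41) = 42, σ(42) = 96, σ(43) = 44, σ(44) = 84, σ(45) = 78, σ(46) = 72, σ(47) = 48, σ(48) = 124, σ(49) = 57, σ(50) = 93, σ(51) = 72, σ(52) = 98, σ(53) = 54, σ(54) = 120, σ(55) = 72, σ(56) = 120, σ(57) = 80, σ(58) = 90, σ(59) = 60, σ(60) = 168, σ(61) = 62, σ(62) = 96, σ(63) = 104, σ(64) = 127, σ(65) = 84, σ(66) = 144, σ(67) = 68, σ(68) = 126, σ(69) = 96, σ(70) = 144, σ(71) = 72, σ(72) = 195, σ(73) = 74, σ(74) = 114, σ(75) = 124, σ(76) = 140, σ(77) = 96, σ(78) = 168, σ(79) = 80, σ(80) = 186, σ(81) = 121, σ(82) = 126, σ(83) = 84, σ(84) = 224, σ(85) = 108, σ(86) = 132, σ(87) = 120, σ(88) = 180, σ(89) = 90, σ(90) = 234, σ(91) = 112, σ(92) = 168, σ(93) = 128, σ(94) = 144, σ(95) = 120, σ(96) = 252, σ(97) = 98, σ(98) = 171, σ(99) = 156, σ(100) = 217, σ(101) = 102, σ(102) = 216, σ(103) = 104, σ(104) = 210, σ(105) = 192, σ(106) = 162, σ(107) = 108, σ(108) = 280, σ(109) = 110, σ(110) = 216, σ(111) = 152, σ(112) = 248, σ(113) = 114, σ(114) = 240, σ(115) = 144, σ(116) = 210, σ(117) = 182, σ(118) = 180, σ(119) = 144, σ(120) = 360, σ(121) = 133, σ(122) = 186, σ(123) = 168, σ(124) = 224, σ(125) = 156, σ(126) = 312. Summing all 126 values: 13152. (Average order: Σ_{n ≤ x} σ(n) ~ (π²/12) x². For x = 126, (π²/12)·126² ≈ 13057.49.)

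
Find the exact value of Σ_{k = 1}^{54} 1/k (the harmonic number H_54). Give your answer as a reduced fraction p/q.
H_54 = 250503836021181200128409/54749786241679275146400

Direct summation: H_54 = 1 + 1/2 + ... + 1/54. The least common denominator is lcm(1, ..., 54) = 164249358725037825439200; over this denominator the numerator is 164249358725037825439200 + 82124679362518912719600 + 54749786241679275146400 + 41062339681259456359800 + 32849871745007565087840 + 27374893120839637573200 + 23464194103576832205600 + 20531169840629728179900 + 18249928747226425048800 + 16424935872503782543920 + 14931759884094347767200 + 13687446560419818786600 + 12634566055772140418400 + 11732097051788416102800 + 10949957248335855029280 + 10265584920314864089950 + 9661726983825754437600 + 9124964373613212524400 + 8644703090791464496800 + 8212467936251891271960 + 7821398034525610735200 + 7465879942047173883600 + 7141276466305992410400 + 6843723280209909393300 + 6569974349001513017568 + 6317283027886070209200 + 6083309582408808349600 + 5866048525894208051400 + 5663770990518545704800 + 5474978624167927514640 + 5298366410485091143200 + 5132792460157432044975 + 4977253294698115922400 + 4830863491912877218800 + 4692838820715366441120 + 4562482186806606262200 + 4439171857433454741600 + 4322351545395732248400 + 4211522018590713472800 + 4106233968125945635980 + 4006081920122873791200 + 3910699017262805367600 + 3819752528489251754400 + 3732939971023586941800 + 3649985749445285009760 + 3570638233152996205200 + 3494667206915698413600 + 3421861640104954696650 + 3352027729082404600800 + 3284987174500756508784 + 3220575661275251479200 + 3158641513943035104600 + 3099044504245996706400 + 3041654791204404174800 = 751511508063543600385227, so H_54 = 751511508063543600385227/164249358725037825439200; reducing by gcd(751511508063543600385227, 164249358725037825439200) = 3 gives 250503836021181200128409/54749786241679275146400 ≈ 4.57543. (The PNT-adjacent estimate ln(54) + γ ≈ 4.56620 matches within O(1/n).)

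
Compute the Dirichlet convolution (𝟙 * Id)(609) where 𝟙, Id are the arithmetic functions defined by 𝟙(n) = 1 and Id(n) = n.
(𝟙 * Id)(609) = 960

Divisors of 609: [1, 3, 7, 21, 29, 87, 203, 609]. For each d | 609:
  d = 1: 𝟙(1) · Id(609/1) = 1 · 609 = 609
  d = 3: 𝟙(3) · Id(609/3) = 1 · 203 = 203
  d = 7: 𝟙(7) · Id(609/7) = 1 · 87 = 87
  d = 21: 𝟙(21) · Id(609/21) = 1 · 29 = 29
  d = 29: 𝟙(29) · Id(609/29) = 1 · 21 = 21
  d = 87: 𝟙(87) · Id(609/87) = 1 · 7 = 7
  d = 203: 𝟙(203) · Id(609/203) = 1 · 3 = 3
  d = 609: 𝟙(609) · Id(609/609) = 1 · 1 = 1
Summing: (𝟙 * Id)(609) = 609 + 203 + 87 + 29 + 21 + 7 + 3 + 1 = 960.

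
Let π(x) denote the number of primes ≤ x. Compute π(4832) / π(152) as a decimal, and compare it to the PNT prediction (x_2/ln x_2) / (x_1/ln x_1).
π(4832)/π(152) = 650/36 ≈ 18.0556;  PNT prediction ≈ 18.8266.

π(152) = 36 and π(4832) = 650, so π(4832)/π(152) ≈ 18.0556. The PNT-predicted ratio is (4832/ln(4832)) / (152/ln(152)) ≈ 18.8266. The two agree to within a few percent, as expected.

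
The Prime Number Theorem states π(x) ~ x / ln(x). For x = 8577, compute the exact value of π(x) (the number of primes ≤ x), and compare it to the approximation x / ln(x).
π(8577) = 1068;  x/ln(x) ≈ 947.02;  relative error ≈ 11.33%.

Directly count primes up to 8577: π(8577) = 1068. The PNT approximation gives 8577/ln(8577) ≈ 8577/9.05684 ≈ 947.02. Relative error (π(x) − x/ln(x)) / π(x) ≈ 11.33%; the approximation is known to undercount slightly (Li(x) is a better estimate).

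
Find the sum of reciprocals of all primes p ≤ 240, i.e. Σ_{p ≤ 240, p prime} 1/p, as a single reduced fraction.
Σ 1/p = 2098799936456271323771652759516428422371386490386771476792994918184499649543226735989117756998751/1062411448280052319722448549835623701226301211611796930357321893850294264731624591303255041960530

π(240) = 52, so the primes ≤ 240 are [2, 3, 5, 7, 11, 13, 17, 19, 23, 29, 31, 37, 41, 43, 47, 53, 59, 61, 67, 71, 73, 79, 83, 89, 97, 101, 103, 107, 109, 113, 127, 131, 137, 139, 149, 151, 157, 163, 167, 173, 179, 181, 191, 193, 197, 199, 211, 223, 227, 229, 233, 239]. Summing 1/p over these primes: 2098799936456271323771652759516428422371386490386771476792994918184499649543226735989117756998751/1062411448280052319722448549835623701226301211611796930357321893850294264731624591303255041960530 ≈ 1.9755. Mertens estimate ln ln(240) + 0.2615 ≈ 1.9627.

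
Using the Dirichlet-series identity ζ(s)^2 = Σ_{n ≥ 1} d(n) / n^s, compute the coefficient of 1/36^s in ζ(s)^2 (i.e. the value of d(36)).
d(36) = 9

ζ(s)^2 = (Σ 1/m^s)(Σ 1/k^s). The coefficient of 1/n^s in the product is the number of ordered pairs (m, k) with mk = n, which equals d(n). For n = 36, divisors are [1, 2, 3, 4, 6, 9, 12, 18, 36], so d(36) = 9.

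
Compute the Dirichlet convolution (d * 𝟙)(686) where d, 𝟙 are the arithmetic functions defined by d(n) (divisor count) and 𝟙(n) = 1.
(d * 𝟙)(686) = 30

Divisors of 686: [1, 2, 7, 14, 49, 98, 343, 686]. For each d | 686:
  d = 1: d(1) · 𝟙(686/1) = 1 · 1 = 1
  d = 2: d(2) · 𝟙(686/2) = 2 · 1 = 2
  d = 7: d(7) · 𝟙(686/7) = 2 · 1 = 2
  d = 14: d(14) · 𝟙(686/14) = 4 · 1 = 4
  d = 49: d(49) · 𝟙(686/49) = 3 · 1 = 3
  d = 98: d(98) · 𝟙(686/98) = 6 · 1 = 6
  d = 343: d(343) · 𝟙(686/343) = 4 · 1 = 4
  d = 686: d(686) · 𝟙(686/686) = 8 · 1 = 8
Summing: (d * 𝟙)(686) = 1 + 2 + 2 + 4 + 3 + 6 + 4 + 8 = 30.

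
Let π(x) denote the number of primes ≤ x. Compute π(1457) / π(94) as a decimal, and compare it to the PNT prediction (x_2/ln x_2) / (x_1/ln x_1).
π(1457)/π(94) = 231/24 ≈ 9.6250;  PNT prediction ≈ 9.6677.

π(94) = 24 and π(1457) = 231, so π(1457)/π(94) ≈ 9.6250. The PNT-predicted ratio is (1457/ln(1457)) / (94/ln(94)) ≈ 9.6677. The two agree to within a few percent, as expected.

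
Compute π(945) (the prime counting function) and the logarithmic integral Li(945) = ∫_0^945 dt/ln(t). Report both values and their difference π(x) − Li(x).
π(945) = 160;  Li(945) ≈ 169.62;  π(x) − Li(x) ≈ -9.62.

Direct count of primes ≤ 945 gives π(945) = 160. Numerical evaluation of the logarithmic integral gives Li(945) ≈ 169.62. The difference π(x) − Li(x) ≈ -9.62 is typically negative for small/moderate x (Li(x) overestimates), though Littlewood's theorem shows this sign changes infinitely often.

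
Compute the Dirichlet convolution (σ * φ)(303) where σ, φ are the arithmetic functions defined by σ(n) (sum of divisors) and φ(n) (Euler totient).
(σ * φ)(303) = 1212

Divisors of 303: [1, 3, 101, 303]. For each d | 303:
  d = 1: σ(1) · φ(303/1) = 1 · 200 = 200
  d = 3: σ(3) · φ(303/3) = 4 · 100 = 400
  d = 101: σ(101) · φ(303/101) = 102 · 2 = 204
  d = 303: σ(303) · φ(303/303) = 408 · 1 = 408
Summing: (σ * φ)(303) = 200 + 400 + 204 + 408 = 1212.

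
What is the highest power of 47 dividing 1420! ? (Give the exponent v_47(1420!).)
v_47(1420!) = 30

Legendre's formula: v_p(n!) = Σ_{k ≥ 1} ⌊n / p^k⌋. For p = 47, n = 1420, the terms are:
  ⌊1420/47^1⌋ = ⌊1420/47⌋ = 30
(the next term ⌊1420/47^2⌋ = 0, terminating the sum). Summing: v_47(1420!) = 30 = 30.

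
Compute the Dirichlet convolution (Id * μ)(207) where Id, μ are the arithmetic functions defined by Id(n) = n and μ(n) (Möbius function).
(Id * μ)(207) = 132

Divisors of 207: [1, 3, 9, 23, 69, 207]. For each d | 207:
  d = 1: Id(1) · μ(207/1) = 1 · 0 = 0
  d = 3: Id(3) · μ(207/3) = 3 · 1 = 3
  d = 9: Id(9) · μ(207/9) = 9 · -1 = -9
  d = 23: Id(23) · μ(207/23) = 23 · 0 = 0
  d = 69: Id(69) · μ(207/69) = 69 · -1 = -69
  d = 207: Id(207) · μ(207/207) = 207 · 1 = 207
Summing: (Id * μ)(207) = 0 + 3 + -9 + 0 + -69 + 207 = 132.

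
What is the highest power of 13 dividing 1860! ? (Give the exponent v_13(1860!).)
v_13(1860!) = 154

Legendre's formula: v_p(n!) = Σ_{k ≥ 1} ⌊n / p^k⌋. For p = 13, n = 1860, the terms are:
  ⌊1860/13^1⌋ = ⌊1860/13⌋ = 143
  ⌊1860/13^2⌋ = ⌊1860/169⌋ = 11
(the next term ⌊1860/13^3⌋ = 0, terminating the sum). Summing: v_13(1860!) = 143 + 11 = 154.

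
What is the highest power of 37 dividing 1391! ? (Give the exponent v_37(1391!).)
v_37(1391!) = 38

Legendre's formula: v_p(n!) = Σ_{k ≥ 1} ⌊n / p^k⌋. For p = 37, n = 1391, the terms are:
  ⌊1391/37^1⌋ = ⌊1391/37⌋ = 37
  ⌊1391/37^2⌋ = ⌊1391/1369⌋ = 1
(the next term ⌊1391/37^3⌋ = 0, terminating the sum). Summing: v_37(1391!) = 37 + 1 = 38.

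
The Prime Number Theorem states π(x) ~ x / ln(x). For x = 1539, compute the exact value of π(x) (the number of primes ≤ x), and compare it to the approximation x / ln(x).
π(1539) = 242;  x/ln(x) ≈ 209.70;  relative error ≈ 13.35%.

Directly count primes up to 1539: π(1539) = 242. The PNT approximation gives 1539/ln(1539) ≈ 1539/7.33889 ≈ 209.70. Relative error (π(x) − x/ln(x)) / π(x) ≈ 13.35%; the approximation is known to undercount slightly (Li(x) is a better estimate).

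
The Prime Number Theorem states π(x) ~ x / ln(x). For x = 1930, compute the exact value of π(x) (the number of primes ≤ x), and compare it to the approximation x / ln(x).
π(1930) = 293;  x/ln(x) ≈ 255.11;  relative error ≈ 12.93%.

Directly count primes up to 1930: π(1930) = 293. The PNT approximation gives 1930/ln(1930) ≈ 1930/7.56528 ≈ 255.11. Relative error (π(x) − x/ln(x)) / π(x) ≈ 12.93%; the approximation is known to undercount slightly (Li(x) is a better estimate).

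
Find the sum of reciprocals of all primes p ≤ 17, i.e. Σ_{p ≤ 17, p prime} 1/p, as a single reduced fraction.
Σ 1/p = 716167/510510

π(17) = 7, so the primes ≤ 17 are [2, 3, 5, 7, 11, 13, 17]. Summing 1/p over these primes: 716167/510510 ≈ 1.4028. Mertens estimate ln ln(17) + 0.2615 ≈ 1.3029.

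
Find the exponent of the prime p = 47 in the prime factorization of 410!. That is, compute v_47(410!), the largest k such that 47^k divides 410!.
v_47(410!) = 8

Legendre's formula: v_p(n!) = Σ_{k ≥ 1} ⌊n / p^k⌋. For p = 47, n = 410, the terms are:
  ⌊410/47^1⌋ = ⌊410/47⌋ = 8
(the next term ⌊410/47^2⌋ = 0, terminating the sum). Summing: v_47(410!) = 8 = 8.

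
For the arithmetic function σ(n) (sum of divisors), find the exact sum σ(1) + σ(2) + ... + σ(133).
Σ_{n ≤ 133} σ(n) = 14591

Compute σ(n) for each 1 ≤ n ≤ 133: σ(1) = 1, σ(2) = 3, σ(3) = 4, σ(4) = 7, σ(5) = 6, σ(6) = 12, σ(7) = 8, σ(8) = 15, σ(9) = 13, σ(10) = 18, σ(11) = 12, σ(12) = 28, σ(13) = 14, σ(14) = 24, σ(15) = 24, σ(16) = 31, σ(17) = 18, σ(18) = 39, σ(19) = 20, σ(20) = 42, σ(21) = 32, σ(22) = 36, σ(23) = 24, σ(24) = 60, σ(25) = 31, σ(26) = 42, σ(27) = 40, σ(28) = 56, σ(29) = 30, σ(30) = 72, σ(31) = 32, σ(32) = 63, σ(33) = 48, σ(34) = 54, σ(35) = 48, σ(36) = 91, σ(37) = 38, σ(38) = 60, σ(39) = 56, σ(40) = 90, σ(41) = 42, σ(42) = 96, σ(43) = 44, σ(44) = 84, σ(45) = 78, σ(46) = 72, σ(47) = 48, σ(48) = 124, σ(49) = 57, σ(50) = 93, σ(51) = 72, σ(52) = 98, σ(53) = 54, σ(54) = 120, σ(55) = 72, σ(56) = 120, σ(57) = 80, σ(58) = 90, σ(59) = 60, σ(60) = 168, σ(61) = 62, σ(62) = 96, σ(63) = 104, σ(64) = 127, σ(65) = 84, σ(66) = 144, σ(67) = 68, σ(68) = 126, σ(69) = 96, σ(70) = 144, σ(71) = 72, σ(72) = 195, σ(73) = 74, σ(74) = 114, σ(75) = 124, σ(76) = 140, σ(77) = 96, σ(78) = 168, σ(79) = 80, σ(80) = 186, σ(81) = 121, σ(82) = 126, σ(83) = 84, σ(84) = 224, σ(85) = 108, σ(86) = 132, σ(87) = 120, σ(88) = 180, σ(89) = 90, σ(90) = 234, σ(91) = 112, σ(92) = 168, σ(93) = 128, σ(94) = 144, σ(95) = 120, σ(96) = 252, σ(97) = 98, σ(98) = 171, σ(99) = 156, σ(100) = 217, σ(101) = 102, σ(102) = 216, σ(103) = 104, σ(104) = 210, σ(105) = 192, σ(106) = 162, σ(107) = 108, σ(108) = 280, σ(109) = 110, σ(110) = 216, σ(111) = 152, σ(112) = 248, σ(113) = 114, σ(114) = 240, σ(115) = 144, σ(116) = 210, σ(117) = 182, σ(118) = 180, σ(119) = 144, σ(120) = 360, σ(121) = 133, σ(122) = 186, σ(123) = 168, σ(124) = 224, σ(125) = 156, σ(126) = 312, σ(127) = 128, σ(128) = 255, σ(129) = 176, σ(130) = 252, σ(131) = 132, σ(132) = 336, σ(133) = 160. Summing all 133 values: 14591. (Average order: Σ_{n ≤ x} σ(n) ~ (π²/12) x². For x = 133, (π²/12)·133² ≈ 14548.62.)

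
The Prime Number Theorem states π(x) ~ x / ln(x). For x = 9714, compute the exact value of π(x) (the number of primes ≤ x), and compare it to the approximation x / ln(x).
π(9714) = 1197;  x/ln(x) ≈ 1058.02;  relative error ≈ 11.61%.

Directly count primes up to 9714: π(9714) = 1197. The PNT approximation gives 9714/ln(9714) ≈ 9714/9.18132 ≈ 1058.02. Relative error (π(x) − x/ln(x)) / π(x) ≈ 11.61%; the approximation is known to undercount slightly (Li(x) is a better estimate).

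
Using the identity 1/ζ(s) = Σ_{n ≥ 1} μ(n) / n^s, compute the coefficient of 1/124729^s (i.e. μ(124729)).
μ(124729) = 1

Factor n = 124729 = 11 · 17 · 23 · 29. μ(n) = 0 if any exponent ≥ 2 (not squarefree); otherwise μ(n) = (−1)^{ω(n)} where ω(n) is the number of distinct prime factors. Applying: μ(124729) = 1.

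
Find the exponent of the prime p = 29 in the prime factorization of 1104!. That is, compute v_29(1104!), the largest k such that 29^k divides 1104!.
v_29(1104!) = 39

Legendre's formula: v_p(n!) = Σ_{k ≥ 1} ⌊n / p^k⌋. For p = 29, n = 1104, the terms are:
  ⌊1104/29^1⌋ = ⌊1104/29⌋ = 38
  ⌊1104/29^2⌋ = ⌊1104/841⌋ = 1
(the next term ⌊1104/29^3⌋ = 0, terminating the sum). Summing: v_29(1104!) = 38 + 1 = 39.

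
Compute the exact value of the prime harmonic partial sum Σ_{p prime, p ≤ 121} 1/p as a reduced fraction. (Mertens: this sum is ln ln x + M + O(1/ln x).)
Σ 1/p = 58472171373748331322981543916880425472323867753/31610054640417607788145206291543662493274686990

π(121) = 30, so the primes ≤ 121 are [2, 3, 5, 7, 11, 13, 17, 19, 23, 29, 31, 37, 41, 43, 47, 53, 59, 61, 67, 71, 73, 79, 83, 89, 97, 101, 103, 107, 109, 113]. Summing 1/p over these primes: 58472171373748331322981543916880425472323867753/31610054640417607788145206291543662493274686990 ≈ 1.8498. Mertens estimate ln ln(121) + 0.2615 ≈ 1.8292.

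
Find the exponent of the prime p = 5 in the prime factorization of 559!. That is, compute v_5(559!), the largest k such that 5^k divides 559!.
v_5(559!) = 137

Legendre's formula: v_p(n!) = Σ_{k ≥ 1} ⌊n / p^k⌋. For p = 5, n = 559, the terms are:
  ⌊559/5^1⌋ = ⌊559/5⌋ = 111
  ⌊559/5^2⌋ = ⌊559/25⌋ = 22
  ⌊559/5^3⌋ = ⌊559/125⌋ = 4
(the next term ⌊559/5^4⌋ = 0, terminating the sum). Summing: v_5(559!) = 111 + 22 + 4 = 137.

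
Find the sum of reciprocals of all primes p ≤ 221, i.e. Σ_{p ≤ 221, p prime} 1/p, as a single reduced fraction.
Σ 1/p = 3215488142498485484492183158345029261034221047849345857469577412562094716564064084247/1645783550795210387735581011435590727981167322669649249414629852197255934130751870910

π(221) = 47, so the primes ≤ 221 are [2, 3, 5, 7, 11, 13, 17, 19, 23, 29, 31, 37, 41, 43, 47, 53, 59, 61, 67, 71, 73, 79, 83, 89, 97, 101, 103, 107, 109, 113, 127, 131, 137, 139, 149, 151, 157, 163, 167, 173, 179, 181, 191, 193, 197, 199, 211]. Summing 1/p over these primes: 3215488142498485484492183158345029261034221047849345857469577412562094716564064084247/1645783550795210387735581011435590727981167322669649249414629852197255934130751870910 ≈ 1.9538. Mertens estimate ln ln(221) + 0.2615 ≈ 1.9476.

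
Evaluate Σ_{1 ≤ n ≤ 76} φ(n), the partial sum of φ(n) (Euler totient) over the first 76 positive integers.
Σ_{n ≤ 76} φ(n) = 1772

Compute φ(n) for each 1 ≤ n ≤ 76: φ(1) = 1, φ(2) = 1, φ(3) = 2, φ(4) = 2, φ(5) = 4, φ(6) = 2, φ(7) = 6, φ(8) = 4, φ(9) = 6, φ(10) = 4, φ(11) = 10, φ(12) = 4, φ(13) = 12, φ(14) = 6, φ(15) = 8, φ(16) = 8, φ(17) = 16, φ(18) = 6, φ(19) = 18, φ(20) = 8, φ(21) = 12, φ(22) = 10, φ(23) = 22, φ(24) = 8, φ(25) = 20, φ(26) = 12, φ(27) = 18, φ(28) = 12, φ(29) = 28, φ(30) = 8, φ(31) = 30, φ(32) = 16, φ(33) = 20, φ(34) = 16, φ(35) = 24, φ(36) = 12, φ(37) = 36, φ(38) = 18, φ(39) = 24, φ(40) = 16, φ(41) = 40, φ(42) = 12, φ(43) = 42, φ(44) = 20, φ(45) = 24, φ(46) = 22, φ(47) = 46, φ(48) = 16, φ(49) = 42, φ(50) = 20, φ(51) = 32, φ(52) = 24, φ(53) = 52, φ(54) = 18, φ(55) = 40, φ(56) = 24, φ(57) = 36, φ(58) = 28, φ(59) = 58, φ(60) = 16, φ(61) = 60, φ(62) = 30, φ(63) = 36, φ(64) = 32, φ(65) = 48, φ(66) = 20, φ(67) = 66, φ(68) = 32, φ(69) = 44, φ(70) = 24, φ(71) = 70, φ(72) = 24, φ(73) = 72, φ(74) = 36, φ(75) = 40, φ(76) = 36. Summing all 76 values: 1772. (Average order: Σ_{n ≤ x} φ(n) ~ (3/π²) x². For x = 76, (3/π²)·76² ≈ 1755.69.)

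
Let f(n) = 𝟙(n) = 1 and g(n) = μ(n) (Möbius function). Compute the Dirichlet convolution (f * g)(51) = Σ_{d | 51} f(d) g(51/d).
(𝟙 * μ)(51) = 0

Divisors of 51: [1, 3, 17, 51]. For each d | 51:
  d = 1: 𝟙(1) · μ(51/1) = 1 · 1 = 1
  d = 3: 𝟙(3) · μ(51/3) = 1 · -1 = -1
  d = 17: 𝟙(17) · μ(51/17) = 1 · -1 = -1
  d = 51: 𝟙(51) · μ(51/51) = 1 · 1 = 1
Summing: (𝟙 * μ)(51) = 1 + -1 + -1 + 1 = 0.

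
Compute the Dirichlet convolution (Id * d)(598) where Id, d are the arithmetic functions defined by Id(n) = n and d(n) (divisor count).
(Id * d)(598) = 1500

Divisors of 598: [1, 2, 13, 23, 26, 46, 299, 598]. For each d | 598:
  d = 1: Id(1) · d(598/1) = 1 · 8 = 8
  d = 2: Id(2) · d(598/2) = 2 · 4 = 8
  d = 13: Id(13) · d(598/13) = 13 · 4 = 52
  d = 23: Id(23) · d(598/23) = 23 · 4 = 92
  d = 26: Id(26) · d(598/26) = 26 · 2 = 52
  d = 46: Id(46) · d(598/46) = 46 · 2 = 92
  d = 299: Id(299) · d(598/299) = 299 · 2 = 598
  d = 598: Id(598) · d(598/598) = 598 · 1 = 598
Summing: (Id * d)(598) = 8 + 8 + 52 + 92 + 52 + 92 + 598 + 598 = 1500.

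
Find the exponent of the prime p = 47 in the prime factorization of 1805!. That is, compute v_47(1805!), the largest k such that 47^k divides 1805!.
v_47(1805!) = 38

Legendre's formula: v_p(n!) = Σ_{k ≥ 1} ⌊n / p^k⌋. For p = 47, n = 1805, the terms are:
  ⌊1805/47^1⌋ = ⌊1805/47⌋ = 38
(the next term ⌊1805/47^2⌋ = 0, terminating the sum). Summing: v_47(1805!) = 38 = 38.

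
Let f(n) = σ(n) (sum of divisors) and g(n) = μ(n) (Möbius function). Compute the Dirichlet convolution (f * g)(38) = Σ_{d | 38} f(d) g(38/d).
(σ * μ)(38) = 38

Divisors of 38: [1, 2, 19, 38]. For each d | 38:
  d = 1: σ(1) · μ(38/1) = 1 · 1 = 1
  d = 2: σ(2) · μ(38/2) = 3 · -1 = -3
  d = 19: σ(19) · μ(38/19) = 20 · -1 = -20
  d = 38: σ(38) · μ(38/38) = 60 · 1 = 60
Summing: (σ * μ)(38) = 1 + -3 + -20 + 60 = 38.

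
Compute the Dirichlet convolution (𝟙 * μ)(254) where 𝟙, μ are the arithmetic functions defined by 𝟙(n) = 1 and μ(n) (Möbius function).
(𝟙 * μ)(254) = 0

Divisors of 254: [1, 2, 127, 254]. For each d | 254:
  d = 1: 𝟙(1) · μ(254/1) = 1 · 1 = 1
  d = 2: 𝟙(2) · μ(254/2) = 1 · -1 = -1
  d = 127: 𝟙(127) · μ(254/127) = 1 · -1 = -1
  d = 254: 𝟙(254) · μ(254/254) = 1 · 1 = 1
Summing: (𝟙 * μ)(254) = 1 + -1 + -1 + 1 = 0.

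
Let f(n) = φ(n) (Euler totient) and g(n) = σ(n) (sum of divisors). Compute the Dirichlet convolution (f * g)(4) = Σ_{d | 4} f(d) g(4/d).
(φ * σ)(4) = 12

Divisors of 4: [1, 2, 4]. For each d | 4:
  d = 1: φ(1) · σ(4/1) = 1 · 7 = 7
  d = 2: φ(2) · σ(4/2) = 1 · 3 = 3
  d = 4: φ(4) · σ(4/4) = 2 · 1 = 2
Summing: (φ * σ)(4) = 7 + 3 + 2 = 12.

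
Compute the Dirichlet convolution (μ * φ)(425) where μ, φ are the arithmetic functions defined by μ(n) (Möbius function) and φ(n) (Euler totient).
(μ * φ)(425) = 240

Divisors of 425: [1, 5, 17, 25, 85, 425]. For each d | 425:
  d = 1: μ(1) · φ(425/1) = 1 · 320 = 320
  d = 5: μ(5) · φ(425/5) = -1 · 64 = -64
  d = 17: μ(17) · φ(425/17) = -1 · 20 = -20
  d = 25: μ(25) · φ(425/25) = 0 · 16 = 0
  d = 85: μ(85) · φ(425/85) = 1 · 4 = 4
  d = 425: μ(425) · φ(425/425) = 0 · 1 = 0
Summing: (μ * φ)(425) = 320 + -64 + -20 + 0 + 4 + 0 = 240.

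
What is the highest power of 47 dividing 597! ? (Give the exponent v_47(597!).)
v_47(597!) = 12

Legendre's formula: v_p(n!) = Σ_{k ≥ 1} ⌊n / p^k⌋. For p = 47, n = 597, the terms are:
  ⌊597/47^1⌋ = ⌊597/47⌋ = 12
(the next term ⌊597/47^2⌋ = 0, terminating the sum). Summing: v_47(597!) = 12 = 12.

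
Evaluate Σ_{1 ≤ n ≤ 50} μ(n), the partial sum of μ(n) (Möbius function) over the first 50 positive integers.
Σ_{n ≤ 50} μ(n) = -3

Compute μ(n) for each 1 ≤ n ≤ 50: μ(1) = 1, μ(2) = -1, μ(3) = -1, μ(4) = 0, μ(5) = -1, μ(6) = 1, μ(7) = -1, μ(8) = 0, μ(9) = 0, μ(10) = 1, μ(11) = -1, μ(12) = 0, μ(13) = -1, μ(14) = 1, μ(15) = 1, μ(16) = 0, μ(17) = -1, μ(18) = 0, μ(19) = -1, μ(20) = 0, μ(21) = 1, μ(22) = 1, μ(23) = -1, μ(24) = 0, μ(25) = 0, μ(26) = 1, μ(27) = 0, μ(28) = 0, μ(29) = -1, μ(30) = -1, μ(31) = -1, μ(32) = 0, μ(33) = 1, μ(34) = 1, μ(35) = 1, μ(36) = 0, μ(37) = -1, μ(38) = 1, μ(39) = 1, μ(40) = 0, μ(41) = -1, μ(42) = -1, μ(43) = -1, μ(44) = 0, μ(45) = 0, μ(46) = 1, μ(47) = -1, μ(48) = 0, μ(49) = 0, μ(50) = 0. Summing all 50 values: -3. (Mertens function M(x) = Σ_{n ≤ x} μ(n); on average M(x) should be small (PNT ⟺ M(x) = o(x)).)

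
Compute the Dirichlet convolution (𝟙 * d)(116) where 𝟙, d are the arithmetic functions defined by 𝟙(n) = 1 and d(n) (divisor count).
(𝟙 * d)(116) = 18

Divisors of 116: [1, 2, 4, 29, 58, 116]. For each d | 116:
  d = 1: 𝟙(1) · d(116/1) = 1 · 6 = 6
  d = 2: 𝟙(2) · d(116/2) = 1 · 4 = 4
  d = 4: 𝟙(4) · d(116/4) = 1 · 2 = 2
  d = 29: 𝟙(29) · d(116/29) = 1 · 3 = 3
  d = 58: 𝟙(58) · d(116/58) = 1 · 2 = 2
  d = 116: 𝟙(116) · d(116/116) = 1 · 1 = 1
Summing: (𝟙 * d)(116) = 6 + 4 + 2 + 3 + 2 + 1 = 18.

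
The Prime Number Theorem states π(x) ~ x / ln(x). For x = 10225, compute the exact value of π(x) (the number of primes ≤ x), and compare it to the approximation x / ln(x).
π(10225) = 1254;  x/ln(x) ≈ 1107.49;  relative error ≈ 11.68%.

Directly count primes up to 10225: π(10225) = 1254. The PNT approximation gives 10225/ln(10225) ≈ 10225/9.23259 ≈ 1107.49. Relative error (π(x) − x/ln(x)) / π(x) ≈ 11.68%; the approximation is known to undercount slightly (Li(x) is a better estimate).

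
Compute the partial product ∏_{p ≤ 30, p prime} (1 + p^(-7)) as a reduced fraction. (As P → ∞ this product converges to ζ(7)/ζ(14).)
∏ = 1658744036118718418963507162415104573095141861758633096704/1645110150228546948958650084059359035220017760620475653125

The primes p ≤ 30 are [2, 3, 5, 7, 11, 13, 17, 19, 23, 29]. For each, (1 + 1/p^7) = (p^7 + 1)/p^7. Multiplying these fractions over p ∈ [2, 3, 5, 7, 11, 13, 17, 19, 23, 29] gives 1658744036118718418963507162415104573095141861758633096704/1645110150228546948958650084059359035220017760620475653125. (In the limit P → ∞ this tends to ζ(7)/ζ(14).)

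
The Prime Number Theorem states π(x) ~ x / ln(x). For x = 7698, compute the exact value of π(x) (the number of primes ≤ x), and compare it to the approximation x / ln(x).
π(7698) = 976;  x/ln(x) ≈ 860.24;  relative error ≈ 11.86%.

Directly count primes up to 7698: π(7698) = 976. The PNT approximation gives 7698/ln(7698) ≈ 7698/8.94872 ≈ 860.24. Relative error (π(x) − x/ln(x)) / π(x) ≈ 11.86%; the approximation is known to undercount slightly (Li(x) is a better estimate).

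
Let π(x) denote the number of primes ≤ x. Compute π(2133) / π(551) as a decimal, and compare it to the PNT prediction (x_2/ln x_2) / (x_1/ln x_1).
π(2133)/π(551) = 321/101 ≈ 3.1782;  PNT prediction ≈ 3.1876.

π(551) = 101 and π(2133) = 321, so π(2133)/π(551) ≈ 3.1782. The PNT-predicted ratio is (2133/ln(2133)) / (551/ln(551)) ≈ 3.1876. The two agree to within a few percent, as expected.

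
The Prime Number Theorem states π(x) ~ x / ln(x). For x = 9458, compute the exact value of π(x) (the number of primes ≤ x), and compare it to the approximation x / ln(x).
π(9458) = 1170;  x/ln(x) ≈ 1033.14;  relative error ≈ 11.70%.

Directly count primes up to 9458: π(9458) = 1170. The PNT approximation gives 9458/ln(9458) ≈ 9458/9.15462 ≈ 1033.14. Relative error (π(x) − x/ln(x)) / π(x) ≈ 11.70%; the approximation is known to undercount slightly (Li(x) is a better estimate).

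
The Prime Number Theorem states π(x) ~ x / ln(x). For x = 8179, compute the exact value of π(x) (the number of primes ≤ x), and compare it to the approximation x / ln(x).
π(8179) = 1027;  x/ln(x) ≈ 907.84;  relative error ≈ 11.60%.

Directly count primes up to 8179: π(8179) = 1027. The PNT approximation gives 8179/ln(8179) ≈ 8179/9.00933 ≈ 907.84. Relative error (π(x) − x/ln(x)) / π(x) ≈ 11.60%; the approximation is known to undercount slightly (Li(x) is a better estimate).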